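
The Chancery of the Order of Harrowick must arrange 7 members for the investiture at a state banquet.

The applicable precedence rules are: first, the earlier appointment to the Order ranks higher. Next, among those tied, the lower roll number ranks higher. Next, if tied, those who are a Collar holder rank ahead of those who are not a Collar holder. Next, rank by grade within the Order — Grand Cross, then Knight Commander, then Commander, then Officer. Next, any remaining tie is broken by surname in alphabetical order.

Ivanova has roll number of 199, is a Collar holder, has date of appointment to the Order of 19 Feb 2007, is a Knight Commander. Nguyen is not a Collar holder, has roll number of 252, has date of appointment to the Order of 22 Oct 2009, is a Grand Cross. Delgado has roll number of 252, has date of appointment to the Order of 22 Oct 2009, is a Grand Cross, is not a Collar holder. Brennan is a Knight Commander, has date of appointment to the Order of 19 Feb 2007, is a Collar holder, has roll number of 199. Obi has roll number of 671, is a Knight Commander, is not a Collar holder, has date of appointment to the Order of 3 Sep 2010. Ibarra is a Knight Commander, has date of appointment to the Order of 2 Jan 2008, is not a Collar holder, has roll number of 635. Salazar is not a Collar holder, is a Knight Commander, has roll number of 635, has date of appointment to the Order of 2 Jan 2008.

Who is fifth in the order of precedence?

Delgado

By date of appointment to the Order (earlier first): Brennan and Ivanova (both 19 Feb 2007); then Ibarra and Salazar (both 2 Jan 2008); then Delgado and Nguyen (both 22 Oct 2009); then Obi (3 Sep 2010).
Brennan and Ivanova both have roll number 199, so the next rule applies.
Brennan and Ivanova are each a Collar holder, so the next rule applies.
Brennan and Ivanova are each Knight Commander, so the next rule applies.
Among Brennan and Ivanova, alphabetically by surname: Brennan before Ivanova.
Ibarra and Salazar both have roll number 635, so the next rule applies.
Ibarra and Salazar are each not a Collar holder, so the next rule applies.
Ibarra and Salazar are each Knight Commander, so the next rule applies.
Among Ibarra and Salazar, alphabetically by surname: Ibarra before Salazar.
Delgado and Nguyen both have roll number 252, so the next rule applies.
Delgado and Nguyen are each not a Collar holder, so the next rule applies.
Delgado and Nguyen are each Grand Cross, so the next rule applies.
Among Delgado and Nguyen, alphabetically by surname: Delgado before Nguyen.
Order: Brennan, Ivanova, Ibarra, Salazar, Delgado, Nguyen, Obi.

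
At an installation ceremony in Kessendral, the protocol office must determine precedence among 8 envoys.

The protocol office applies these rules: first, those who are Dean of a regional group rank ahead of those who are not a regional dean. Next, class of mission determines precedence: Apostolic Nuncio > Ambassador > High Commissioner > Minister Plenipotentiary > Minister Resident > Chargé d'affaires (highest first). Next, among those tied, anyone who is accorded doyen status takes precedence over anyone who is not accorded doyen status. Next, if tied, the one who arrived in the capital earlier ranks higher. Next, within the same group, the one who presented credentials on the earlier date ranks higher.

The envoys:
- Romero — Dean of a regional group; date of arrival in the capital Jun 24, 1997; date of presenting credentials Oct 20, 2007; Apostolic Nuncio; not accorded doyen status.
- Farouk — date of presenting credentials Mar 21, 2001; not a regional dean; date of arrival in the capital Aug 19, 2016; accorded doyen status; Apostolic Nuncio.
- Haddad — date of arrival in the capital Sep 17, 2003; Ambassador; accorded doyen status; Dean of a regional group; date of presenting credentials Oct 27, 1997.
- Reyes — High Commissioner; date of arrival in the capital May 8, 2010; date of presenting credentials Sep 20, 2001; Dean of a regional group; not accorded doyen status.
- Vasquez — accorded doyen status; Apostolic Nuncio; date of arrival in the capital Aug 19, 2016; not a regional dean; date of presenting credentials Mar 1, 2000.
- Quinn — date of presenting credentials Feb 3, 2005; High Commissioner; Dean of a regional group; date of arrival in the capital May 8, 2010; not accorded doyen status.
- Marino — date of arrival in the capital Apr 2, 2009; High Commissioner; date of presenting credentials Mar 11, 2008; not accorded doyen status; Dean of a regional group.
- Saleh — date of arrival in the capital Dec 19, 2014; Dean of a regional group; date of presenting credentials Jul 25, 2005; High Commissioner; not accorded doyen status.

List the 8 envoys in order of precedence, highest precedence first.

Romero, Haddad, Marino, Reyes, Quinn, Saleh, Vasquez, Farouk

By the first rule: Romero, Haddad, Marino, Reyes, Quinn and Saleh (each Dean of a regional group); then Vasquez and Farouk (both not a regional dean).
Among Romero, Haddad, Marino, Reyes, Quinn and Saleh, by class of mission: Romero (Apostolic Nuncio) before Haddad (Ambassador) before Marino, Reyes, Quinn and Saleh (High Commissioner).
Marino, Reyes, Quinn and Saleh are each not accorded doyen status, so the next rule applies.
Among Marino, Reyes, Quinn and Saleh, by date of arrival in the capital (earlier first): Marino (Apr 2, 2009) before Reyes and Quinn (May 8, 2010) before Saleh (Dec 19, 2014).
Among Reyes and Quinn, by date of presenting credentials (earlier first): Reyes (Sep 20, 2001) before Quinn (Feb 3, 2005).
Vasquez and Farouk are each Apostolic Nuncio, so the next rule applies.
Vasquez and Farouk are each accorded doyen status, so the next rule applies.
Vasquez and Farouk both have date of arrival in the capital Aug 19, 2016, so the next rule applies.
Among Vasquez and Farouk, by date of presenting credentials (earlier first): Vasquez (Mar 1, 2000) before Farouk (Mar 21, 2001).
Full order: Romero, Haddad, Marino, Reyes, Quinn, Saleh, Vasquez, Farouk.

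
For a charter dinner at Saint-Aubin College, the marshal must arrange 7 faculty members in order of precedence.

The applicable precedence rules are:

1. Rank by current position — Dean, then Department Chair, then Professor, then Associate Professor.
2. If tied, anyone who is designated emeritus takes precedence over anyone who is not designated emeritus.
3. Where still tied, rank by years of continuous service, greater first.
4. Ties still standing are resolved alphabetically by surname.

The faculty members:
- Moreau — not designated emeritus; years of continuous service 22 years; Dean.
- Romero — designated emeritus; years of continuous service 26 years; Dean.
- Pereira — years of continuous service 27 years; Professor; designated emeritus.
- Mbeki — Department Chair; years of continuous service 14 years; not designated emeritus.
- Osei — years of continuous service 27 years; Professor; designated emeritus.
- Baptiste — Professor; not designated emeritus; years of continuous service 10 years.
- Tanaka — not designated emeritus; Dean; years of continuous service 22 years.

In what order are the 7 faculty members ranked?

Romero, Moreau, Tanaka, Mbeki, Osei, Pereira, Baptiste

By current position: Romero, Moreau and Tanaka (Dean); then Mbeki (Department Chair); then Osei, Pereira and Baptiste (Professor).
Among Romero, Moreau and Tanaka, designated emeritus before not designated emeritus: Romero (designated emeritus) before Moreau and Tanaka (not designated emeritus).
Moreau and Tanaka both have years of continuous service 22 years, so the next rule applies.
Among Moreau and Tanaka, alphabetically by surname: Moreau before Tanaka.
Among Osei, Pereira and Baptiste, designated emeritus before not designated emeritus: Osei and Pereira (designated emeritus) before Baptiste (not designated emeritus).
Osei and Pereira both have years of continuous service 27 years, so the next rule applies.
Among Osei and Pereira, alphabetically by surname: Osei before Pereira.
Full order: Romero, Moreau, Tanaka, Mbeki, Osei, Pereira, Baptiste.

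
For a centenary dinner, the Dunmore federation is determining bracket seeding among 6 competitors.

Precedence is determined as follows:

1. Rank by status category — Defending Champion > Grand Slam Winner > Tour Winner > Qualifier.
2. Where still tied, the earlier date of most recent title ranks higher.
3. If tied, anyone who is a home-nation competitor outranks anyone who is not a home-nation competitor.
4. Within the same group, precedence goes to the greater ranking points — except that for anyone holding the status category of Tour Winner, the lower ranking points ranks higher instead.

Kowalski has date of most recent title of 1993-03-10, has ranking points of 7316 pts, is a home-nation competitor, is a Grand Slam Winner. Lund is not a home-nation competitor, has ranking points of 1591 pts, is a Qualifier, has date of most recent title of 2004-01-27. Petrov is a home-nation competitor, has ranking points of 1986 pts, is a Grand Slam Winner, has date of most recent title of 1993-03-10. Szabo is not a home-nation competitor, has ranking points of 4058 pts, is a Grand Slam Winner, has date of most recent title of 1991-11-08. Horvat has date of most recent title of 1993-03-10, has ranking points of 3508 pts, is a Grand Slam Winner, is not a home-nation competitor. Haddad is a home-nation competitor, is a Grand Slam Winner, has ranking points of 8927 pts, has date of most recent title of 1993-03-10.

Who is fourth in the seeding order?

By status category: Szabo, Haddad, Kowalski, Petrov and Horvat (Grand Slam Winner); then Lund (Qualifier).
Among Szabo, Haddad, Kowalski, Petrov and Horvat, by date of most recent title (earlier first): Szabo (1991-11-08) before Haddad, Kowalski, Petrov and Horvat (1993-03-10).
Among Haddad, Kowalski, Petrov and Horvat, a home-nation competitor before not a home-nation competitor: Haddad, Kowalski and Petrov (a home-nation competitor) before Horvat (not a home-nation competitor).
Among Haddad, Kowalski and Petrov, by ranking points (higher first): Haddad (8927 pts) before Kowalski (7316 pts) before Petrov (1986 pts).
Order: Szabo, Haddad, Kowalski, Petrov, Horvat, Lund.

Petrov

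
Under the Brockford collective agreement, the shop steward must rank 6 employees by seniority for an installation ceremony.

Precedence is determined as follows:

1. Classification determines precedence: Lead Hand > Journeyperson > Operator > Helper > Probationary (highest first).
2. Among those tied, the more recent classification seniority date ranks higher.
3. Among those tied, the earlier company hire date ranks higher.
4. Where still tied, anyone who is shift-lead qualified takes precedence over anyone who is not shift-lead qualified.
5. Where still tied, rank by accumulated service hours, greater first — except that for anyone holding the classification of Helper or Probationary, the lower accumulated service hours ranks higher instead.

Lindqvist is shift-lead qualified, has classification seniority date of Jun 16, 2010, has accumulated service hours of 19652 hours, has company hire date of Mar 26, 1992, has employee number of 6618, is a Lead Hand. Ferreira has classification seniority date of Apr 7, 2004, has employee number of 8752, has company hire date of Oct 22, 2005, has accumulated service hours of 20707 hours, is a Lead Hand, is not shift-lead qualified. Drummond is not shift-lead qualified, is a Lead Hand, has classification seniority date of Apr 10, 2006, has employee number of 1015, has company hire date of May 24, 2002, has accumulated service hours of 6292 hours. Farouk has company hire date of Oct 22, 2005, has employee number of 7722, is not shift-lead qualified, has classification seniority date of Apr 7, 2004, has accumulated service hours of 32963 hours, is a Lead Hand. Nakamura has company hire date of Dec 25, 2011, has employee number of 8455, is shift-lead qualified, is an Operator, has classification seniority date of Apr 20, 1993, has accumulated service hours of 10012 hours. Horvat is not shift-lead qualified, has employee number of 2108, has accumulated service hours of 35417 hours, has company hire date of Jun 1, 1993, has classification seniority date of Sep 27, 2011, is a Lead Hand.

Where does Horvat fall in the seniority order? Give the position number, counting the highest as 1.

1

By classification: Horvat, Lindqvist, Drummond, Farouk and Ferreira (Lead Hand); then Nakamura (Operator).
Among Horvat, Lindqvist, Drummond, Farouk and Ferreira, by classification seniority date (later first): Horvat (Sep 27, 2011) before Lindqvist (Jun 16, 2010) before Drummond (Apr 10, 2006) before Farouk and Ferreira (Apr 7, 2004).
Farouk and Ferreira both have company hire date Oct 22, 2005, so the next rule applies.
Farouk and Ferreira are each not shift-lead qualified, so the next rule applies.
Among Farouk and Ferreira, by accumulated service hours (higher first): Farouk (32963 hours) before Ferreira (20707 hours).
Order: Horvat, Lindqvist, Drummond, Farouk, Ferreira, Nakamura. So position 1.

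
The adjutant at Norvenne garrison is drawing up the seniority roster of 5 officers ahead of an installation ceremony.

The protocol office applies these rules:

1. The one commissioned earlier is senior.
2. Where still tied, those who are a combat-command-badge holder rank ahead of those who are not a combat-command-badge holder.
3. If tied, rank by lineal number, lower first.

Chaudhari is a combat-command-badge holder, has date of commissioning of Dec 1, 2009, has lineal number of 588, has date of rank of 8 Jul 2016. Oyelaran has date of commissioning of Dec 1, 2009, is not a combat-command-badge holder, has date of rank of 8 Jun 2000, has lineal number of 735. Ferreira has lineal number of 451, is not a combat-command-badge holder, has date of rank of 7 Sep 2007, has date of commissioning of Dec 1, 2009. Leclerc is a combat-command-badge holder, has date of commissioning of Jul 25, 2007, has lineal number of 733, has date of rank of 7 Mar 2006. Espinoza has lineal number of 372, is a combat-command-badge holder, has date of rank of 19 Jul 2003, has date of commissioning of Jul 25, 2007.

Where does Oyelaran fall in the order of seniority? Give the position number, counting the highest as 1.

By date of commissioning (earlier first): Espinoza and Leclerc (both Jul 25, 2007); then Chaudhari, Ferreira and Oyelaran (each Dec 1, 2009).
Espinoza and Leclerc are each a combat-command-badge holder, so the next rule applies.
Among Espinoza and Leclerc, by lineal number (lower first): Espinoza (372) before Leclerc (733).
Among Chaudhari, Ferreira and Oyelaran, a combat-command-badge holder before not a combat-command-badge holder: Chaudhari (a combat-command-badge holder) before Ferreira and Oyelaran (not a combat-command-badge holder).
Among Ferreira and Oyelaran, by lineal number (lower first): Ferreira (451) before Oyelaran (735).
Order: Espinoza, Leclerc, Chaudhari, Ferreira, Oyelaran. So position 5.

5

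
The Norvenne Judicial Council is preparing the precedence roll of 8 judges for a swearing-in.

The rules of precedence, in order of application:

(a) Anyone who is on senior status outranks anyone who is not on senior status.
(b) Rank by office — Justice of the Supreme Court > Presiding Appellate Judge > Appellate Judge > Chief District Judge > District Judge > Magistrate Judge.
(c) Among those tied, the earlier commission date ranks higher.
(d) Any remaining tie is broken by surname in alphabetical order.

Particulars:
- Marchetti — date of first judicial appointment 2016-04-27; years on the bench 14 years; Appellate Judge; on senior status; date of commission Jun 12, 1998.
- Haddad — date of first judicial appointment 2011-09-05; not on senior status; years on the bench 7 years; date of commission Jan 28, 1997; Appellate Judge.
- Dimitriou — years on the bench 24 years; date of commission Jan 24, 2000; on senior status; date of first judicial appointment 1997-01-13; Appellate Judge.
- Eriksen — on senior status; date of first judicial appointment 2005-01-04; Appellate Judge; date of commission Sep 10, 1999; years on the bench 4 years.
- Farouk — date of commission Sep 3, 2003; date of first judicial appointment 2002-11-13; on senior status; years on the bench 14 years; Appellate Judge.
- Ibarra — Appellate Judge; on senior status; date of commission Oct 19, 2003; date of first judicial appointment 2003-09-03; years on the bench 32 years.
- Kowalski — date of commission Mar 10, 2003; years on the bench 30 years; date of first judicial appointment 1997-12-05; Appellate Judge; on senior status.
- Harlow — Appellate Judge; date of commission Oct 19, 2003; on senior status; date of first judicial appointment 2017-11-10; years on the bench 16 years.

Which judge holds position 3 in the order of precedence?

Dimitriou

By the first rule: Marchetti, Eriksen, Dimitriou, Kowalski, Farouk, Harlow and Ibarra (each on senior status); then Haddad (not on senior status).
Marchetti, Eriksen, Dimitriou, Kowalski, Farouk, Harlow and Ibarra are each Appellate Judge, so the next rule applies.
Among Marchetti, Eriksen, Dimitriou, Kowalski, Farouk, Harlow and Ibarra, by date of commission (earlier first): Marchetti (Jun 12, 1998) before Eriksen (Sep 10, 1999) before Dimitriou (Jan 24, 2000) before Kowalski (Mar 10, 2003) before Farouk (Sep 3, 2003) before Harlow and Ibarra (Oct 19, 2003).
Among Harlow and Ibarra, alphabetically by surname: Harlow before Ibarra.
Order: Marchetti, Eriksen, Dimitriou, Kowalski, Farouk, Harlow, Ibarra, Haddad.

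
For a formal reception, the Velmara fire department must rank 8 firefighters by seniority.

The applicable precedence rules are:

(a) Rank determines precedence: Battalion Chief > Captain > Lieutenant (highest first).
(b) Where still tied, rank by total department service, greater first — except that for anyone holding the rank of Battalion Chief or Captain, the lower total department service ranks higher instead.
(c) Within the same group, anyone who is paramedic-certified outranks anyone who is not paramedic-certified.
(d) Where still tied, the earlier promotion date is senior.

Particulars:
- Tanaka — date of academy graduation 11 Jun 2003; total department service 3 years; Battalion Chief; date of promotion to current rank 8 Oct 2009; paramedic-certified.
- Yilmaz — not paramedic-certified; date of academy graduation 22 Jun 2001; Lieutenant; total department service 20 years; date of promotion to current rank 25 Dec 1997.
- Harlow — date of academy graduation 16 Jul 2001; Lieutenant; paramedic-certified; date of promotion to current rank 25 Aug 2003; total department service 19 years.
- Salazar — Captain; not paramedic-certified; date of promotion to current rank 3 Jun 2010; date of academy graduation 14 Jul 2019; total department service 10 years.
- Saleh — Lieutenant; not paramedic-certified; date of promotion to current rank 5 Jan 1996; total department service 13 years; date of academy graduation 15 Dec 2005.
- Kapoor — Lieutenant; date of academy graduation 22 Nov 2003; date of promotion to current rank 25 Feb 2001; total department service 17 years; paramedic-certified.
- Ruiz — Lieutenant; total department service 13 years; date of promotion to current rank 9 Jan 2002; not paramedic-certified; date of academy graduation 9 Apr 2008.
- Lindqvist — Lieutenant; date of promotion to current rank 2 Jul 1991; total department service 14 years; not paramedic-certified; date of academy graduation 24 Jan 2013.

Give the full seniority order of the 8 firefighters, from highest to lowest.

Tanaka, Salazar, Yilmaz, Harlow, Kapoor, Lindqvist, Saleh, Ruiz

By rank: Tanaka (Battalion Chief); then Salazar (Captain); then Yilmaz, Harlow, Kapoor, Lindqvist, Saleh and Ruiz (Lieutenant).
Among Yilmaz, Harlow, Kapoor, Lindqvist, Saleh and Ruiz, by total department service (higher first): Yilmaz (20 years) before Harlow (19 years) before Kapoor (17 years) before Lindqvist (14 years) before Saleh and Ruiz (13 years).
Saleh and Ruiz are each not paramedic-certified, so the next rule applies.
Among Saleh and Ruiz, by date of promotion to current rank (earlier first): Saleh (5 Jan 1996) before Ruiz (9 Jan 2002).
Full order: Tanaka, Salazar, Yilmaz, Harlow, Kapoor, Lindqvist, Saleh, Ruiz.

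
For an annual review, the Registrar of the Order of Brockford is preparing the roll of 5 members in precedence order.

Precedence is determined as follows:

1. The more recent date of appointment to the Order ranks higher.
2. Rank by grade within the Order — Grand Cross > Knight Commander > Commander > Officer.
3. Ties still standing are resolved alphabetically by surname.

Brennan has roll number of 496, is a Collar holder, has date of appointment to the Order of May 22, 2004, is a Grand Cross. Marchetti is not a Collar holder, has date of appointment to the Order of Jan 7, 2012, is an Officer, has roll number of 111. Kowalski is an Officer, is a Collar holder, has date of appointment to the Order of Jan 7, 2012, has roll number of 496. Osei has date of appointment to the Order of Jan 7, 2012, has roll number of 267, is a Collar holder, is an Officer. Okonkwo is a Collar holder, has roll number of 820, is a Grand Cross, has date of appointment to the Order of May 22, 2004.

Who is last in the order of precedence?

By date of appointment to the Order (later first): Kowalski, Marchetti and Osei (each Jan 7, 2012); then Brennan and Okonkwo (both May 22, 2004).
Kowalski, Marchetti and Osei are each Officer, so the next rule applies.
Among Kowalski, Marchetti and Osei, alphabetically by surname: Kowalski before Marchetti before Osei.
Brennan and Okonkwo are each Grand Cross, so the next rule applies.
Among Brennan and Okonkwo, alphabetically by surname: Brennan before Okonkwo.
Order: Kowalski, Marchetti, Osei, Brennan, Okonkwo.

Okonkwo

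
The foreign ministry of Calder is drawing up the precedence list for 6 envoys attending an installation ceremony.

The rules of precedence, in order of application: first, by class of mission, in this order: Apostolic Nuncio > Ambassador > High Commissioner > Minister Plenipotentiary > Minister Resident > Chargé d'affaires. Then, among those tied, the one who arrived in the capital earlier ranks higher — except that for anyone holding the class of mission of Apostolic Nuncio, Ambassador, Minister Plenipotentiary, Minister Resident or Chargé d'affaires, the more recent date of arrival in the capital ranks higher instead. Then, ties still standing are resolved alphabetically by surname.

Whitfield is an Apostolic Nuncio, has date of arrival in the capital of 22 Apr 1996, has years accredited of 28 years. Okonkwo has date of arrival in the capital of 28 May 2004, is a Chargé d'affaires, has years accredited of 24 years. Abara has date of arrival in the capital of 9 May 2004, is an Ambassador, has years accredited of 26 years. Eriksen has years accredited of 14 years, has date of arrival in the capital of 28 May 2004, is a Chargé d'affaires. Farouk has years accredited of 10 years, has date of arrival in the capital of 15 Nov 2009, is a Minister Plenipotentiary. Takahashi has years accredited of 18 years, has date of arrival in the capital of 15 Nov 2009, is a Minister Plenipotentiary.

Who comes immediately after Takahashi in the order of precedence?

By class of mission: Whitfield (Apostolic Nuncio); then Abara (Ambassador); then Farouk and Takahashi (Minister Plenipotentiary); then Eriksen and Okonkwo (Chargé d'affaires).
Farouk and Takahashi both have date of arrival in the capital 15 Nov 2009, so the next rule applies.
Among Farouk and Takahashi, alphabetically by surname: Farouk before Takahashi.
Eriksen and Okonkwo both have date of arrival in the capital 28 May 2004, so the next rule applies.
Among Eriksen and Okonkwo, alphabetically by surname: Eriksen before Okonkwo.
Order: Whitfield, Abara, Farouk, Takahashi, Eriksen, Okonkwo.

Eriksen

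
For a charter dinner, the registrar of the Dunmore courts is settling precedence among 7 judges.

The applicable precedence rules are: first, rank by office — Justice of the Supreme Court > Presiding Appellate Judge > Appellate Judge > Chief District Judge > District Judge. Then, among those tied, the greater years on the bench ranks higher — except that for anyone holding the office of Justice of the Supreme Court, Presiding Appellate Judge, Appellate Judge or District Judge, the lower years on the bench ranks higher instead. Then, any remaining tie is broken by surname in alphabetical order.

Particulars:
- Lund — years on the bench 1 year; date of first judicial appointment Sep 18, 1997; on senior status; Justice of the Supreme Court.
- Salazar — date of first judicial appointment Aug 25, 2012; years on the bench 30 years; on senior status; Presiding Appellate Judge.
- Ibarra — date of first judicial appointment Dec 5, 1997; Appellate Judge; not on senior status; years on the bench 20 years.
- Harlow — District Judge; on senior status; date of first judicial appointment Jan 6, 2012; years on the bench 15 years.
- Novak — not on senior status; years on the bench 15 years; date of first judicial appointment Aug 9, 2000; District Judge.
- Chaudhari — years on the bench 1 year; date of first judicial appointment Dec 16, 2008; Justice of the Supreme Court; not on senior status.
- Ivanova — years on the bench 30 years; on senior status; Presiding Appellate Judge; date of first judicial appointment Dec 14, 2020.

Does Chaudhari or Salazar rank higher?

By office: Chaudhari and Lund (Justice of the Supreme Court); then Ivanova and Salazar (Presiding Appellate Judge); then Ibarra (Appellate Judge); then Harlow and Novak (District Judge).
Chaudhari and Lund both have years on the bench 1 year, so the next rule applies.
Among Chaudhari and Lund, alphabetically by surname: Chaudhari before Lund.
Ivanova and Salazar both have years on the bench 30 years, so the next rule applies.
Among Ivanova and Salazar, alphabetically by surname: Ivanova before Salazar.
Harlow and Novak both have years on the bench 15 years, so the next rule applies.
Among Harlow and Novak, alphabetically by surname: Harlow before Novak.
So Chaudhari takes precedence.

Chaudhari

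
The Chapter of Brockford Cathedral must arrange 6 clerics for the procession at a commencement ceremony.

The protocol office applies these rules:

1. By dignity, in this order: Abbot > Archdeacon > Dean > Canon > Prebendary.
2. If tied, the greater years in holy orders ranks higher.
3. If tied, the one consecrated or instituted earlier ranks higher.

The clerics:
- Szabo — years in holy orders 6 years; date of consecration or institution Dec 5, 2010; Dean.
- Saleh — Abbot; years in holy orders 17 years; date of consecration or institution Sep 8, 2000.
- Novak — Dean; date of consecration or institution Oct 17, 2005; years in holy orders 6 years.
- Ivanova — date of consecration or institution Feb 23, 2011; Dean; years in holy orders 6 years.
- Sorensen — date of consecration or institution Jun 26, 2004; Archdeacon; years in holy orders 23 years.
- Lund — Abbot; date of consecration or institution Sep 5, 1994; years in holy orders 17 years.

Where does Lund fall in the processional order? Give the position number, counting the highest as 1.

By dignity: Lund and Saleh (Abbot); then Sorensen (Archdeacon); then Novak, Szabo and Ivanova (Dean).
Lund and Saleh both have years in holy orders 17 years, so the next rule applies.
Among Lund and Saleh, by date of consecration or institution (earlier first): Lund (Sep 5, 1994) before Saleh (Sep 8, 2000).
Novak, Szabo and Ivanova all have years in holy orders 6 years, so the next rule applies.
Among Novak, Szabo and Ivanova, by date of consecration or institution (earlier first): Novak (Oct 17, 2005) before Szabo (Dec 5, 2010) before Ivanova (Feb 23, 2011).
Order: Lund, Saleh, Sorensen, Novak, Szabo, Ivanova. So position 1.

1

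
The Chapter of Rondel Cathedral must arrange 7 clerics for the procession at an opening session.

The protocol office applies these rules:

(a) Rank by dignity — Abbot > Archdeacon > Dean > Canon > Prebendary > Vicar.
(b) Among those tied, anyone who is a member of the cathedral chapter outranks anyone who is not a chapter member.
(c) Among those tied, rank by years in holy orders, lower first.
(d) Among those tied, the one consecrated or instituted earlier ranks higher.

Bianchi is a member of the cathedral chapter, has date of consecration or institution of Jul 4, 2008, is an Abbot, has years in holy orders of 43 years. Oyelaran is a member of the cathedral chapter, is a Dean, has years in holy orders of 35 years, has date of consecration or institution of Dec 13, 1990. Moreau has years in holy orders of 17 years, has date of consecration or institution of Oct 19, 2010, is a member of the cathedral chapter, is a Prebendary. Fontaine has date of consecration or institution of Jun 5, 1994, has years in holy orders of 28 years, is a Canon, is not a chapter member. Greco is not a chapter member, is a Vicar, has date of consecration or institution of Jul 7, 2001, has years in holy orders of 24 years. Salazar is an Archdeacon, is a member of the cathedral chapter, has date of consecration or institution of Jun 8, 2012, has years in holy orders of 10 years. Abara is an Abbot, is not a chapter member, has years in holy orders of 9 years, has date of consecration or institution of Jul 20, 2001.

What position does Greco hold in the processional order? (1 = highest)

7

By dignity: Bianchi and Abara (Abbot); then Salazar (Archdeacon); then Oyelaran (Dean); then Fontaine (Canon); then Moreau (Prebendary); then Greco (Vicar).
Among Bianchi and Abara, a member of the cathedral chapter before not a chapter member: Bianchi (a member of the cathedral chapter) before Abara (not a chapter member).
Order: Bianchi, Abara, Salazar, Oyelaran, Fontaine, Moreau, Greco. So position 7.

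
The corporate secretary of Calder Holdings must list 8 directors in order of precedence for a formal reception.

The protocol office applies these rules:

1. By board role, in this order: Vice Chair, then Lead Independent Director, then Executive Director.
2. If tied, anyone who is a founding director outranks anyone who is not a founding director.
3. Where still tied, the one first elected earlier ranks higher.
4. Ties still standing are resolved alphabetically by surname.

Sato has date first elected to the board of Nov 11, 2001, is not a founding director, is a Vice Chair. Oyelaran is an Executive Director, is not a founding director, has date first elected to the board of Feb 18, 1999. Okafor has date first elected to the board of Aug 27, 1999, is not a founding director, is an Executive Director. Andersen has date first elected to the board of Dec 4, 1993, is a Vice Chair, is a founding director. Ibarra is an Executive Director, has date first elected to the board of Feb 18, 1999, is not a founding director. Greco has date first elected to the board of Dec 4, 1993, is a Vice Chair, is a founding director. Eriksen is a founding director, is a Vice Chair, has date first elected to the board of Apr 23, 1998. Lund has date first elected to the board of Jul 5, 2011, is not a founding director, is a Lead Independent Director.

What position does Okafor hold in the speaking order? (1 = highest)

8

By board role: Andersen, Greco, Eriksen and Sato (Vice Chair); then Lund (Lead Independent Director); then Ibarra, Oyelaran and Okafor (Executive Director).
Among Andersen, Greco, Eriksen and Sato, a founding director before not a founding director: Andersen, Greco and Eriksen (a founding director) before Sato (not a founding director).
Among Andersen, Greco and Eriksen, by date first elected to the board (earlier first): Andersen and Greco (Dec 4, 1993) before Eriksen (Apr 23, 1998).
Among Andersen and Greco, alphabetically by surname: Andersen before Greco.
Ibarra, Oyelaran and Okafor are each not a founding director, so the next rule applies.
Among Ibarra, Oyelaran and Okafor, by date first elected to the board (earlier first): Ibarra and Oyelaran (Feb 18, 1999) before Okafor (Aug 27, 1999).
Among Ibarra and Oyelaran, alphabetically by surname: Ibarra before Oyelaran.
Order: Andersen, Greco, Eriksen, Sato, Lund, Ibarra, Oyelaran, Okafor. So position 8.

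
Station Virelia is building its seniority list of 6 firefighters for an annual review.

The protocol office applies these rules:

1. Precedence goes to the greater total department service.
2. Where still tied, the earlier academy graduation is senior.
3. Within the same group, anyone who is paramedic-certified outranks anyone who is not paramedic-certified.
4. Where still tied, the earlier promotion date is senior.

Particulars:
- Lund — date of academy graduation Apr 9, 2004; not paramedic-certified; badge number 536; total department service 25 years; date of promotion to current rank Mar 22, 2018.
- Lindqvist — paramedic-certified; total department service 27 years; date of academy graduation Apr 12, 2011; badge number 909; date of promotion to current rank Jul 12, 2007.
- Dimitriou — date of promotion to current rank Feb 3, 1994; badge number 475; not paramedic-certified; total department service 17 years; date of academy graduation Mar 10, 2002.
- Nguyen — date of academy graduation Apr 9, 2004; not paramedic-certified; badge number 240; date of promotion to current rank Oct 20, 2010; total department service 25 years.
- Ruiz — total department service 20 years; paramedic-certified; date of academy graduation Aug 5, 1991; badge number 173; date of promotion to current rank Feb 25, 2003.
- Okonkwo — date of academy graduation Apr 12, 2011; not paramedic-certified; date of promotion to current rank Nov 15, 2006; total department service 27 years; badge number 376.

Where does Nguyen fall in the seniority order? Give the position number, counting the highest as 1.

By total department service (higher first): Lindqvist and Okonkwo (both 27 years); then Nguyen and Lund (both 25 years); then Ruiz (20 years); then Dimitriou (17 years).
Lindqvist and Okonkwo both have date of academy graduation Apr 12, 2011, so the next rule applies.
Among Lindqvist and Okonkwo, paramedic-certified before not paramedic-certified: Lindqvist (paramedic-certified) before Okonkwo (not paramedic-certified).
Nguyen and Lund both have date of academy graduation Apr 9, 2004, so the next rule applies.
Nguyen and Lund are each not paramedic-certified, so the next rule applies.
Among Nguyen and Lund, by date of promotion to current rank (earlier first): Nguyen (Oct 20, 2010) before Lund (Mar 22, 2018).
Order: Lindqvist, Okonkwo, Nguyen, Lund, Ruiz, Dimitriou. So position 3.

3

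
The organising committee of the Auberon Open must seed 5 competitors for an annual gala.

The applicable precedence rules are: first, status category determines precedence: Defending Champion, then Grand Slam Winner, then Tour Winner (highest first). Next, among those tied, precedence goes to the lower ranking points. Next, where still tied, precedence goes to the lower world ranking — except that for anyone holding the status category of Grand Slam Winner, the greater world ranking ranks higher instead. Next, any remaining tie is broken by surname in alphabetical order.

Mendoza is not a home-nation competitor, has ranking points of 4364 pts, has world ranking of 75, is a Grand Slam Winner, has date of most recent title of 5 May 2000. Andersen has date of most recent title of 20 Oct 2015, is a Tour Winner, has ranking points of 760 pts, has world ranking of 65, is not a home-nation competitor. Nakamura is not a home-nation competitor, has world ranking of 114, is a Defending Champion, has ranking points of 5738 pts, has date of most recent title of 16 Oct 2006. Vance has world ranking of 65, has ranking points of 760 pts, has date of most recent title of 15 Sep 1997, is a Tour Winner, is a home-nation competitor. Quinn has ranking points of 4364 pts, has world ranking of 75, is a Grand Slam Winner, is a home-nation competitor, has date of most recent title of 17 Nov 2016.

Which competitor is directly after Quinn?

By status category: Nakamura (Defending Champion); then Mendoza and Quinn (Grand Slam Winner); then Andersen and Vance (Tour Winner).
Mendoza and Quinn both have ranking points 4364 pts, so the next rule applies.
Mendoza and Quinn both have world ranking 75, so the next rule applies.
Among Mendoza and Quinn, alphabetically by surname: Mendoza before Quinn.
Andersen and Vance both have ranking points 760 pts, so the next rule applies.
Andersen and Vance both have world ranking 65, so the next rule applies.
Among Andersen and Vance, alphabetically by surname: Andersen before Vance.
Order: Nakamura, Mendoza, Quinn, Andersen, Vance.

Andersen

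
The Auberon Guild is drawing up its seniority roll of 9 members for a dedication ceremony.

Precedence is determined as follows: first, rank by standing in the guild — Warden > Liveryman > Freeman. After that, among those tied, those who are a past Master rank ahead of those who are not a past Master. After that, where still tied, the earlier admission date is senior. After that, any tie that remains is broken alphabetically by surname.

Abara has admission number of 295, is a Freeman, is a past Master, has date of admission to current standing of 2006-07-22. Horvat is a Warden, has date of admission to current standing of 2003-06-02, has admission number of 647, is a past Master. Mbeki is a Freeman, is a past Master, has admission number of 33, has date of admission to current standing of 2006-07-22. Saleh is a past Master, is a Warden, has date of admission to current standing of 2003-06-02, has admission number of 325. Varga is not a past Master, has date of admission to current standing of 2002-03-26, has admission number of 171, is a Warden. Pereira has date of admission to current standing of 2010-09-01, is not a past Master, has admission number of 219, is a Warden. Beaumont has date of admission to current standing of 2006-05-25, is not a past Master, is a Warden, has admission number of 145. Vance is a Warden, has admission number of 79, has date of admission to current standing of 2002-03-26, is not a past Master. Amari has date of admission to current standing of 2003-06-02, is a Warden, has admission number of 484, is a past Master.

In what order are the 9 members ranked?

By standing in the guild: Amari, Horvat, Saleh, Vance, Varga, Beaumont and Pereira (Warden); then Abara and Mbeki (Freeman).
Among Amari, Horvat, Saleh, Vance, Varga, Beaumont and Pereira, a past Master before not a past Master: Amari, Horvat and Saleh (a past Master) before Vance, Varga, Beaumont and Pereira (not a past Master).
Amari, Horvat and Saleh all have date of admission to current standing 2003-06-02, so the next rule applies.
Among Amari, Horvat and Saleh, alphabetically by surname: Amari before Horvat before Saleh.
Among Vance, Varga, Beaumont and Pereira, by date of admission to current standing (earlier first): Vance and Varga (2002-03-26) before Beaumont (2006-05-25) before Pereira (2010-09-01).
Among Vance and Varga, alphabetically by surname: Vance before Varga.
Abara and Mbeki are each a past Master, so the next rule applies.
Abara and Mbeki both have date of admission to current standing 2006-07-22, so the next rule applies.
Among Abara and Mbeki, alphabetically by surname: Abara before Mbeki.
Full order: Amari, Horvat, Saleh, Vance, Varga, Beaumont, Pereira, Abara, Mbeki.

Amari, Horvat, Saleh, Vance, Varga, Beaumont, Pereira, Abara, Mbeki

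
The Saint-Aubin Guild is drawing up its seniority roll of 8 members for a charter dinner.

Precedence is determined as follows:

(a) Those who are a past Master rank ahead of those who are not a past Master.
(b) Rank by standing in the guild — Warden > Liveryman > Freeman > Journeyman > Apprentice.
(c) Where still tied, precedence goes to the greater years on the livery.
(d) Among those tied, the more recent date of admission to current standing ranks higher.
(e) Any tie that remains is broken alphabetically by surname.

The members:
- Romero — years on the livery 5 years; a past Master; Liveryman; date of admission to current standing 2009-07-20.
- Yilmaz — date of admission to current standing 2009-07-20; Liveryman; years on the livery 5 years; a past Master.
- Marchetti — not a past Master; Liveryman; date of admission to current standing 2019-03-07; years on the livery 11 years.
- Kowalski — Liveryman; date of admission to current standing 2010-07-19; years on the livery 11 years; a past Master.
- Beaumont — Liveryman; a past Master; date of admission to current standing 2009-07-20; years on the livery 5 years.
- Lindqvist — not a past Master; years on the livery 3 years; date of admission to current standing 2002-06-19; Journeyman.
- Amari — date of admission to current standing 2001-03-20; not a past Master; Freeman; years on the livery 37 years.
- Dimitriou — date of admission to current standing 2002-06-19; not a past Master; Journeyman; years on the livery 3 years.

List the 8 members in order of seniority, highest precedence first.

By the first rule: Kowalski, Beaumont, Romero and Yilmaz (each a past Master); then Marchetti, Amari, Dimitriou and Lindqvist (each not a past Master).
Kowalski, Beaumont, Romero and Yilmaz are each Liveryman, so the next rule applies.
Among Kowalski, Beaumont, Romero and Yilmaz, by years on the livery (higher first): Kowalski (11 years) before Beaumont, Romero and Yilmaz (5 years).
Beaumont, Romero and Yilmaz all have date of admission to current standing 2009-07-20, so the next rule applies.
Among Beaumont, Romero and Yilmaz, alphabetically by surname: Beaumont before Romero before Yilmaz.
Among Marchetti, Amari, Dimitriou and Lindqvist, by standing in the guild: Marchetti (Liveryman) before Amari (Freeman) before Dimitriou and Lindqvist (Journeyman).
Dimitriou and Lindqvist both have years on the livery 3 years, so the next rule applies.
Dimitriou and Lindqvist both have date of admission to current standing 2002-06-19, so the next rule applies.
Among Dimitriou and Lindqvist, alphabetically by surname: Dimitriou before Lindqvist.
Full order: Kowalski, Beaumont, Romero, Yilmaz, Marchetti, Amari, Dimitriou, Lindqvist.

Kowalski, Beaumont, Romero, Yilmaz, Marchetti, Amari, Dimitriou, Lindqvist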